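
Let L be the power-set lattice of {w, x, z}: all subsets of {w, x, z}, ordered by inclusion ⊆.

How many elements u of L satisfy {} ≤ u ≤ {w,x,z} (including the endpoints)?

The interval [{}, {w,x,z}] = {{w,x,z}, {w,x}, {w,z}, {w}, {x,z}, {x}, {z}, {}}, which has 8 elements.

8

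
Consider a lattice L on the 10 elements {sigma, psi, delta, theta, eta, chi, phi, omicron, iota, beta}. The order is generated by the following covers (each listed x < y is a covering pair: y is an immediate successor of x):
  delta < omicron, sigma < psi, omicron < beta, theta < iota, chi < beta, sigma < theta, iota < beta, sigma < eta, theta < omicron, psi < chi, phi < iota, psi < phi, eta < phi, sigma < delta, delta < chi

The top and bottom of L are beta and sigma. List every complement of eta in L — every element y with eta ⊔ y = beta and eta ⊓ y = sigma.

Need y with eta ∨ y = beta and eta ∧ y = sigma.
Checking each element gives: chi, delta, omicron.

chi, delta, omicron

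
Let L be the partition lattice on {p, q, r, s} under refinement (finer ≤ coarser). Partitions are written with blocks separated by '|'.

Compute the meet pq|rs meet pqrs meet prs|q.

The meet (common refinement) of pq|rs, pqrs, prs|q intersects blocks pairwise, giving p|q|rs.

p|q|rs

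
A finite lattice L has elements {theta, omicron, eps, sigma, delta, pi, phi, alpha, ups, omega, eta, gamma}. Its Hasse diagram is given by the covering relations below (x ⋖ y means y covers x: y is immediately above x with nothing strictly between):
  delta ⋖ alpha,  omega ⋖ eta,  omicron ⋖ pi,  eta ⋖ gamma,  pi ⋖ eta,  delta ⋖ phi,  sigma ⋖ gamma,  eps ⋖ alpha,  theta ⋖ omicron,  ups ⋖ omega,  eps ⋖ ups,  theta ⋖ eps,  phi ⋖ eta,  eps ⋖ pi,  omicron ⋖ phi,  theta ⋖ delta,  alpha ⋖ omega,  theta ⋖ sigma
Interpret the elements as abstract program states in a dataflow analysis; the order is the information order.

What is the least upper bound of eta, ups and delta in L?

Common upper bounds of {eta, ups, delta}: eta, gamma.
The least among these is eta.

eta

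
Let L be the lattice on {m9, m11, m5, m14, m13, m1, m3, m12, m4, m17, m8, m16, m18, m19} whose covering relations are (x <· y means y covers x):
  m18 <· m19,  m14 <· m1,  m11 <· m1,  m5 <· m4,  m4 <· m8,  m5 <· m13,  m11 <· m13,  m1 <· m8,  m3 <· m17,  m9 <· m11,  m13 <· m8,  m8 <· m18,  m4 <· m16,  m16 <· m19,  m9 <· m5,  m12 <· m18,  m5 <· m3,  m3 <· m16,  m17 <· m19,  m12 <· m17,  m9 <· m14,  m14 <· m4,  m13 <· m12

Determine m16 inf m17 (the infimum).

Common lower bounds of {m16, m17}: m3, m5, m9.
The greatest among these is m3.

m3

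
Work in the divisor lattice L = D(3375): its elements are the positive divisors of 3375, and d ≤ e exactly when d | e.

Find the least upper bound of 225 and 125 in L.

1125

In the divisibility order, the join is the least common multiple: lcm(225, 125) = 1125.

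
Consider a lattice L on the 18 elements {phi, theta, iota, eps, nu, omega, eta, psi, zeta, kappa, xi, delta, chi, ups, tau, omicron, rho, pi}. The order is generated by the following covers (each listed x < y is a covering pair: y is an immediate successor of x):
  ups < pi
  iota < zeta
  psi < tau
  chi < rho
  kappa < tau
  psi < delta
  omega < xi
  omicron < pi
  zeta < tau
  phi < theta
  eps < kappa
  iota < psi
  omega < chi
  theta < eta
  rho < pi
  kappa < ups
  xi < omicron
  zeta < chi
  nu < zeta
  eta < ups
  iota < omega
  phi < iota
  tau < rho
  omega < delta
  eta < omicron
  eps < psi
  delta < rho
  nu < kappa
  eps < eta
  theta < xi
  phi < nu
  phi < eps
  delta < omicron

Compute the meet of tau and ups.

Common lower bounds of {tau, ups}: eps, kappa, nu, phi.
The greatest among these is kappa.

kappa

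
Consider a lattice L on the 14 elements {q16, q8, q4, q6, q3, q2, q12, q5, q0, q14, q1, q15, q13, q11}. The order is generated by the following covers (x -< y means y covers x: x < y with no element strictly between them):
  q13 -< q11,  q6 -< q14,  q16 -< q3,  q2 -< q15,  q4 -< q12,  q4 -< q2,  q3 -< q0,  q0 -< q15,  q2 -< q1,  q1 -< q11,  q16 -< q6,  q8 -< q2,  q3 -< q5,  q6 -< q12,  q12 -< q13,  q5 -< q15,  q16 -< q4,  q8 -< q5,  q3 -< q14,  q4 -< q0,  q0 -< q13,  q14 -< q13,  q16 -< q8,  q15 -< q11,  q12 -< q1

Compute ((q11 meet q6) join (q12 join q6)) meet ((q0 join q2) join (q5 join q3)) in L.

q4

q11 ∧ q6 = q6
q12 ∨ q6 = q12
q6 ∨ q12 = q12
q0 ∨ q2 = q15
q5 ∨ q3 = q5
q15 ∨ q5 = q15
q12 ∧ q15 = q4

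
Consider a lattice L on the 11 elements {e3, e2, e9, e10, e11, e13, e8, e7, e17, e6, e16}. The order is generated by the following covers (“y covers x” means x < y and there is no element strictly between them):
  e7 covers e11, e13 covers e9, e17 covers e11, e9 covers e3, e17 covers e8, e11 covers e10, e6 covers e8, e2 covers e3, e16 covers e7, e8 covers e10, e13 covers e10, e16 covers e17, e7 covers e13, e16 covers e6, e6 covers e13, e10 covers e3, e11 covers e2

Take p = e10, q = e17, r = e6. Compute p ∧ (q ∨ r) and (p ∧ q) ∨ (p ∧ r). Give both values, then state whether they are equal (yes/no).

q ∨ r = e16, so p ∧ (q ∨ r) = e10 ∧ e16 = e10.
p ∧ q = e10 and p ∧ r = e10, so (p ∧ q) ∨ (p ∧ r) = e10 ∨ e10 = e10.
Equal: yes.

e10; e10; yes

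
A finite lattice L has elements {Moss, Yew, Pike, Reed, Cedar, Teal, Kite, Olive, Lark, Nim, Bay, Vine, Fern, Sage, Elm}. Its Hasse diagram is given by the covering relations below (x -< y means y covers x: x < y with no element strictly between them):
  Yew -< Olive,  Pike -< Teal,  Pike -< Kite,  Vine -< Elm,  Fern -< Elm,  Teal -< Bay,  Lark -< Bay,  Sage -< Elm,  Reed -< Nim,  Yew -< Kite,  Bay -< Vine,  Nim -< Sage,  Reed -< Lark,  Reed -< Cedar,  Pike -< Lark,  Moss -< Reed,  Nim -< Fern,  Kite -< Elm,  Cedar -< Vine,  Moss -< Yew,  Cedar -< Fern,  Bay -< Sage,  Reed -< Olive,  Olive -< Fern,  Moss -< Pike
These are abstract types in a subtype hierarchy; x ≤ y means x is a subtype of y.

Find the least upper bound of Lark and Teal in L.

Bay

Common upper bounds of {Lark, Teal}: Bay, Elm, Sage, Vine.
The least among these is Bay.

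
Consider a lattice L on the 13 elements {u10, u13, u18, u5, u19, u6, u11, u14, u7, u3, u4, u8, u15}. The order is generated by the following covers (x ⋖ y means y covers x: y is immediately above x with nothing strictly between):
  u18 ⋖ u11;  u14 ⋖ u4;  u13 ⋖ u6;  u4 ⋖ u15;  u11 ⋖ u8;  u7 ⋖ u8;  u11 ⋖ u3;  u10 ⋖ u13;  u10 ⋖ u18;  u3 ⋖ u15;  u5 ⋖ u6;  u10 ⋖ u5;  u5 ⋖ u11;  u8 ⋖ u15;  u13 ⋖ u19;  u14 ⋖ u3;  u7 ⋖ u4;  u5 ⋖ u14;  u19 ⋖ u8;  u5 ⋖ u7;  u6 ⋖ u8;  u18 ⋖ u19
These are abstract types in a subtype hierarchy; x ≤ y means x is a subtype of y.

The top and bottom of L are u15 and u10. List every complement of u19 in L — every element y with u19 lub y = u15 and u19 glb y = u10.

u14, u4

Need y with u19 ∨ y = u15 and u19 ∧ y = u10.
Checking each element gives: u14, u4.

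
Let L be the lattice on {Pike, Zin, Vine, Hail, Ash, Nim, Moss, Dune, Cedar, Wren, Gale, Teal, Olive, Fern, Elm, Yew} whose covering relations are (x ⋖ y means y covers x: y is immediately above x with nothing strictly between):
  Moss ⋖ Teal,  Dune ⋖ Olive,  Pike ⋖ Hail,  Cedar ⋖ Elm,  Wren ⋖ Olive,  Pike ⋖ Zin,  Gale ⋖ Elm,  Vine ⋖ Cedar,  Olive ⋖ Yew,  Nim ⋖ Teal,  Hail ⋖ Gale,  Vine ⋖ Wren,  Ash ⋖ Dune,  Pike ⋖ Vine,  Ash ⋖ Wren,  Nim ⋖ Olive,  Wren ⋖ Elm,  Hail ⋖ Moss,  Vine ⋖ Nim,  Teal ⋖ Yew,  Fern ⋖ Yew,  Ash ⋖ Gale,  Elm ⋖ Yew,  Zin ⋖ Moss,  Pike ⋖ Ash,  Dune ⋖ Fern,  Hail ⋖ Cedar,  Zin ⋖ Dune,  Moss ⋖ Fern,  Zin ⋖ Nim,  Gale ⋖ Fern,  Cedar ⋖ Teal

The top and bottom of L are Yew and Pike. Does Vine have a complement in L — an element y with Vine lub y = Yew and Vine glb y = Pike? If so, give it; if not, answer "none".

Need y with Vine ∨ y = Yew and Vine ∧ y = Pike.
Checking each element gives: Fern.

Fern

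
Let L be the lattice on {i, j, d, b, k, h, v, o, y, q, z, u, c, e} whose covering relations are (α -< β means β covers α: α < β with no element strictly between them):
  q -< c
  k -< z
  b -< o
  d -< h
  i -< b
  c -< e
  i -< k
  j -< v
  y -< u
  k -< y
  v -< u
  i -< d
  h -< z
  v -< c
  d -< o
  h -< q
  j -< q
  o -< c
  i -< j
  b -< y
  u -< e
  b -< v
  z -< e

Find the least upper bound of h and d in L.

h

Common upper bounds of {h, d}: c, e, h, q, z.
The least among these is h.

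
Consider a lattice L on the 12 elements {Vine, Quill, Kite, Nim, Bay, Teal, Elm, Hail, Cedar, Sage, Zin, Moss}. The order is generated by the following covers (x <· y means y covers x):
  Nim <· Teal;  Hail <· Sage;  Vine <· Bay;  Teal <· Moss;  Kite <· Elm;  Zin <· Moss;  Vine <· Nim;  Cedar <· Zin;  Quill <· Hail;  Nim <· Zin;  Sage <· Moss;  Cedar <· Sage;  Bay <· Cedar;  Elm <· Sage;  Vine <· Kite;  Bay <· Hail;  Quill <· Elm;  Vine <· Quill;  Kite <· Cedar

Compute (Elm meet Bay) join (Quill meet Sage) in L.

Quill

Elm ∧ Bay = Vine
Quill ∧ Sage = Quill
Vine ∨ Quill = Quill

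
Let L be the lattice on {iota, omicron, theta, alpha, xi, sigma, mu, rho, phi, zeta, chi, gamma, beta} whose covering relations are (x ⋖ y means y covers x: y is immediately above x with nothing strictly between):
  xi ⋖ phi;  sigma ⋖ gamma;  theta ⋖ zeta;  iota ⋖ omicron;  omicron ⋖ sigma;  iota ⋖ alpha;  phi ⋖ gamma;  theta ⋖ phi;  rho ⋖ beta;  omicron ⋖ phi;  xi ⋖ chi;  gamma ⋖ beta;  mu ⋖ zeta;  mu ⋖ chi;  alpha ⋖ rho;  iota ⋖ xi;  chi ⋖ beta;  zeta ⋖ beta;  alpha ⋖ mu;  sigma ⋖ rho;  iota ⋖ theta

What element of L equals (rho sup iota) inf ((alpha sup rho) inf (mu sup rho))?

rho

rho ∨ iota = rho
alpha ∨ rho = rho
mu ∨ rho = beta
rho ∧ beta = rho
rho ∧ rho = rho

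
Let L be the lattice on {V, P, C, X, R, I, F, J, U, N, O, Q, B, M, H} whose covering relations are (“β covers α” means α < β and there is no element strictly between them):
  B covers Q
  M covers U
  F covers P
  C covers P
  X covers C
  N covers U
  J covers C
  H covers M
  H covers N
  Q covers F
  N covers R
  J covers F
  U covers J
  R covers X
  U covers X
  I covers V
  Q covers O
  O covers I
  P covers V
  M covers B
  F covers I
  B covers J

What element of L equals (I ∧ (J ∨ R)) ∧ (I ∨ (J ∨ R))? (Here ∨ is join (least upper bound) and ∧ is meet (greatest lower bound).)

I

J ∨ R = N
I ∧ N = I
J ∨ R = N
I ∨ N = N
I ∧ N = I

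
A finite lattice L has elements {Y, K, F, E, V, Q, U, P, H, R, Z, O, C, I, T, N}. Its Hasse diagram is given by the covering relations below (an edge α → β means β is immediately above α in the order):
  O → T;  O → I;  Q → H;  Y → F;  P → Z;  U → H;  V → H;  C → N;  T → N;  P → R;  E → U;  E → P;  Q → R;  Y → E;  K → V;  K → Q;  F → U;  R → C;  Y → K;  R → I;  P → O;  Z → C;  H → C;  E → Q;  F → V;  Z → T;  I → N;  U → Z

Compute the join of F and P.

Common upper bounds of {F, P}: C, N, T, Z.
The least among these is Z.

Z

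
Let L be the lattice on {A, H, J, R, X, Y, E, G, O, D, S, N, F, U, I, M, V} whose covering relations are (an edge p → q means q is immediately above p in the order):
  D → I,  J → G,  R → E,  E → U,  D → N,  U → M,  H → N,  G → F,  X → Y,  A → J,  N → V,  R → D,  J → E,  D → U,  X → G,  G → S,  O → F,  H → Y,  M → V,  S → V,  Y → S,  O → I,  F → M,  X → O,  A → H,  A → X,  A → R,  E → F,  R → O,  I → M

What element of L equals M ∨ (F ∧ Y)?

M

F ∧ Y = X
M ∨ X = M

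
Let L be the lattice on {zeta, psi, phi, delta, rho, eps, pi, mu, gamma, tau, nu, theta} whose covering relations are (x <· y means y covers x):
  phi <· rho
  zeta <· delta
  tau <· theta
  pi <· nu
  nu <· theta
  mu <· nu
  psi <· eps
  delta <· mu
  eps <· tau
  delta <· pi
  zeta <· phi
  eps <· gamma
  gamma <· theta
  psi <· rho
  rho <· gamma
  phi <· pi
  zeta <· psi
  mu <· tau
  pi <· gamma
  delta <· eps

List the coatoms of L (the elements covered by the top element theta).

The coatoms are exactly the elements covered by theta: gamma, nu, tau.

gamma, nu, tau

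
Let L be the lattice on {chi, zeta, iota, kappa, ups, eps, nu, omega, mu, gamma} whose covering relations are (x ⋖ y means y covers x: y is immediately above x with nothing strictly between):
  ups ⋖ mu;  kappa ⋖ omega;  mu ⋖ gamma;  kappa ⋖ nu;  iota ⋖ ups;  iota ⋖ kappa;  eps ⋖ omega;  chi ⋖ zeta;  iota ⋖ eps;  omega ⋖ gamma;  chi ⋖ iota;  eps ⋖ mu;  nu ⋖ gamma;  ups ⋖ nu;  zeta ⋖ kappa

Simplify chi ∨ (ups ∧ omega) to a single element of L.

ups ∧ omega = iota
chi ∨ iota = iota

iota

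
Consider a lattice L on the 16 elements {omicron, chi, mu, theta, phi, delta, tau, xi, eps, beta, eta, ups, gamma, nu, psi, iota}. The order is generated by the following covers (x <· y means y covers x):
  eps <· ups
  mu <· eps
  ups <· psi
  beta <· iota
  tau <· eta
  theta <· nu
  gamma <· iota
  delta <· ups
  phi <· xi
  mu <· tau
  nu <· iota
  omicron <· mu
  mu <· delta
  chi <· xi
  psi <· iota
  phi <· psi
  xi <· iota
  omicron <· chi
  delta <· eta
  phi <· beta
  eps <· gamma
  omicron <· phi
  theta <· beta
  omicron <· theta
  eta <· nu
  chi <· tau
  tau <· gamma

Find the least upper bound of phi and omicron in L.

phi

Common upper bounds of {phi, omicron}: beta, iota, phi, psi, xi.
The least among these is phi.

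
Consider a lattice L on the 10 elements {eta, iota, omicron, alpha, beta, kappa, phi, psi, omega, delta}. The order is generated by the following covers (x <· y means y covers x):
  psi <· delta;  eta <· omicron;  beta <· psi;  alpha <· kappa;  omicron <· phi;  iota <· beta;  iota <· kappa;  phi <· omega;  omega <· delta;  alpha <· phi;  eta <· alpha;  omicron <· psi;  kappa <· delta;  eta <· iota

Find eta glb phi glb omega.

eta

Common lower bounds of {eta, phi, omega}: eta.
The greatest among these is eta.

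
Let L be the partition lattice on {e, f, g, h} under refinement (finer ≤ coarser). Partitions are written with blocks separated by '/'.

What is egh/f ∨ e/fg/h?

Common upper bounds of {egh/f, e/fg/h}: efgh.
The least among these is efgh.

efgh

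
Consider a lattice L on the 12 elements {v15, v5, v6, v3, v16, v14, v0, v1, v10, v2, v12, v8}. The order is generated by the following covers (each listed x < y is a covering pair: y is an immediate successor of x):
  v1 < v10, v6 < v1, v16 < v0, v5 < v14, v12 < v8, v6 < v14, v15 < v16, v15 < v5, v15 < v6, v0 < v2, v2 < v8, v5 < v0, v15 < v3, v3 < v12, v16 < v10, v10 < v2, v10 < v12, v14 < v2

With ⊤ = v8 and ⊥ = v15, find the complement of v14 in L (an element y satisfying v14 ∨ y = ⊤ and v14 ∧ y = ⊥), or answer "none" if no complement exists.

Need y with v14 ∨ y = v8 and v14 ∧ y = v15.
Checking each element gives: v3.

v3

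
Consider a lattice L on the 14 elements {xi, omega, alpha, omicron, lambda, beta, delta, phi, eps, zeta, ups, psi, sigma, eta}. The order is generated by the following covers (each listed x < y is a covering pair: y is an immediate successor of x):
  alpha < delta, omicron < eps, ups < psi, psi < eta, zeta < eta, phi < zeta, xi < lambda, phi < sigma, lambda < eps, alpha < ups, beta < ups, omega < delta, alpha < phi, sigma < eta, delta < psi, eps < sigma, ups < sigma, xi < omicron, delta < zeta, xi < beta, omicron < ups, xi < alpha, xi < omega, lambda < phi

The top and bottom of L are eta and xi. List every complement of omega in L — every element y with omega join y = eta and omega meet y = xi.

eps, sigma

Need y with omega ∨ y = eta and omega ∧ y = xi.
Checking each element gives: eps, sigma.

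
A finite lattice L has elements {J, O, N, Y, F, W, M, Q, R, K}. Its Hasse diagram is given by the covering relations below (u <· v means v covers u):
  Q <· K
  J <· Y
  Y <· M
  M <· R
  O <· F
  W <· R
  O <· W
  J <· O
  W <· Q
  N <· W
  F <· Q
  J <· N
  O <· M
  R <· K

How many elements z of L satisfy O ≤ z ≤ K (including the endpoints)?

7

The interval [O, K] = {F, K, M, O, Q, R, W}, which has 7 elements.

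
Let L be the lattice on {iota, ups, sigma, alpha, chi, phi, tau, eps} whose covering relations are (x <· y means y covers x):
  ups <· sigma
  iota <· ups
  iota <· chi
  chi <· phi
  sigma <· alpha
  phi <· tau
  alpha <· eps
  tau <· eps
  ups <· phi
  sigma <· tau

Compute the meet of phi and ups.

ups

Common lower bounds of {phi, ups}: iota, ups.
The greatest among these is ups.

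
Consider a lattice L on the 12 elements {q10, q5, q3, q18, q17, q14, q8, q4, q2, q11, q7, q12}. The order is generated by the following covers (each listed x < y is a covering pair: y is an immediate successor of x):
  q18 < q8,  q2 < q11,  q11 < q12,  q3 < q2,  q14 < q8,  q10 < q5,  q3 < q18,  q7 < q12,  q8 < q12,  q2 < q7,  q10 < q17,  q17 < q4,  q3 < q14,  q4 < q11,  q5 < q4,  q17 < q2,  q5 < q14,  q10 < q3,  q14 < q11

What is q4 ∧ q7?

q17

Common lower bounds of {q4, q7}: q10, q17.
The greatest among these is q17.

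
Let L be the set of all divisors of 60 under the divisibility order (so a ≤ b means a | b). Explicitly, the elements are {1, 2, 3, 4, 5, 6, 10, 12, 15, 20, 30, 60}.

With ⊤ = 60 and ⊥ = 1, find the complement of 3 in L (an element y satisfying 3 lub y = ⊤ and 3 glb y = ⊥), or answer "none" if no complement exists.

Need y with 3 ∨ y = 60 and 3 ∧ y = 1.
Checking each element gives: 20.

20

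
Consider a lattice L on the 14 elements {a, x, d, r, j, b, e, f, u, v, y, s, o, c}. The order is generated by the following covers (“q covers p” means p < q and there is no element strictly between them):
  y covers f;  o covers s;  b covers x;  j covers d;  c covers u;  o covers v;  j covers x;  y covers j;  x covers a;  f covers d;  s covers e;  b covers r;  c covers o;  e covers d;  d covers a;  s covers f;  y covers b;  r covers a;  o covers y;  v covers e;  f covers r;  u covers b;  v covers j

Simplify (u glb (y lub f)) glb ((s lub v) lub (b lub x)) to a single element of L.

b

y ∨ f = y
u ∧ y = b
s ∨ v = o
b ∨ x = b
o ∨ b = o
b ∧ o = b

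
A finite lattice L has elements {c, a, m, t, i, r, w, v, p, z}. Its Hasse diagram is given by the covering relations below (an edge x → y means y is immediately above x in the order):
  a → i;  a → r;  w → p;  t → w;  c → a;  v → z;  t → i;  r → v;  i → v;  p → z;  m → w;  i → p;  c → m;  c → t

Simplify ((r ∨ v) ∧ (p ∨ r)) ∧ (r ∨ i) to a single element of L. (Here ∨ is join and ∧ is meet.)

v

r ∨ v = v
p ∨ r = z
v ∧ z = v
r ∨ i = v
v ∧ v = v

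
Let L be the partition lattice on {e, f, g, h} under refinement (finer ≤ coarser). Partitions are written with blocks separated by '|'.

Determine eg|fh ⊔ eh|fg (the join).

The join of eg|fh and eh|fg merges any blocks that overlap across the partitions, giving efgh.

efgh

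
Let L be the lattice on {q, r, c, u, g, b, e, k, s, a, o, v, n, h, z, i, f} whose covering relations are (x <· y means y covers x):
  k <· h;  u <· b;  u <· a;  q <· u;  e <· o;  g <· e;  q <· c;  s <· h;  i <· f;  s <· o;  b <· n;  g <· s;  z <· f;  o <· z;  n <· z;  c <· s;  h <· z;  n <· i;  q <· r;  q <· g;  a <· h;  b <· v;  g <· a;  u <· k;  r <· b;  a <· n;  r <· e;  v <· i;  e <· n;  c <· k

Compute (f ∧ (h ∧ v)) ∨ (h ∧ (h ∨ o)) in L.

h ∧ v = u
f ∧ u = u
h ∨ o = z
h ∧ z = h
u ∨ h = h

h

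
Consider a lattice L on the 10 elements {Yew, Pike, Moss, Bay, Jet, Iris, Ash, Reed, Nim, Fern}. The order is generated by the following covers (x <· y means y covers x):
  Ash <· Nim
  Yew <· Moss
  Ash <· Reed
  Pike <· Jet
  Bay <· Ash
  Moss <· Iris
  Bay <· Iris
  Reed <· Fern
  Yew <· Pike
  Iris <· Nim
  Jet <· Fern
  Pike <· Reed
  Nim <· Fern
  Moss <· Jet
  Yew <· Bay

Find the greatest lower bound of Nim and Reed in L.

Ash

Common lower bounds of {Nim, Reed}: Ash, Bay, Yew.
The greatest among these is Ash.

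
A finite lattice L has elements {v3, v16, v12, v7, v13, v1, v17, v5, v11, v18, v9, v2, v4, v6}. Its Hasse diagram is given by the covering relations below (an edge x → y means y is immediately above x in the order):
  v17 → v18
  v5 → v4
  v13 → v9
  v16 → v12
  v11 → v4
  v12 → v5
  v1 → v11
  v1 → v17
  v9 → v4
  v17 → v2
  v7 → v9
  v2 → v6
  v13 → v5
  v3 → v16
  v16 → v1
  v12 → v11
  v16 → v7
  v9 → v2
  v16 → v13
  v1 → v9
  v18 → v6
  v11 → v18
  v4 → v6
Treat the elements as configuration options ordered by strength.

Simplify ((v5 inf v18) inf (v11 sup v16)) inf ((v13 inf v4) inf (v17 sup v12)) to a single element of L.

v5 ∧ v18 = v12
v11 ∨ v16 = v11
v12 ∧ v11 = v12
v13 ∧ v4 = v13
v17 ∨ v12 = v18
v13 ∧ v18 = v16
v12 ∧ v16 = v16

v16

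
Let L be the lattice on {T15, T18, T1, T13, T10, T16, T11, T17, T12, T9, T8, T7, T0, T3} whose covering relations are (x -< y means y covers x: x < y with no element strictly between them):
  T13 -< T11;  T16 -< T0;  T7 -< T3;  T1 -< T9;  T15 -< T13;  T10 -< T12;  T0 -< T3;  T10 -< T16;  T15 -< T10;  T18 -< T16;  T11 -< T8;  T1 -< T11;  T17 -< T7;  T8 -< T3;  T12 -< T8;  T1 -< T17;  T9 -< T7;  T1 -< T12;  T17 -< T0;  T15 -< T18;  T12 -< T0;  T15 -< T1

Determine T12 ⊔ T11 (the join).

Common upper bounds of {T12, T11}: T3, T8.
The least among these is T8.

T8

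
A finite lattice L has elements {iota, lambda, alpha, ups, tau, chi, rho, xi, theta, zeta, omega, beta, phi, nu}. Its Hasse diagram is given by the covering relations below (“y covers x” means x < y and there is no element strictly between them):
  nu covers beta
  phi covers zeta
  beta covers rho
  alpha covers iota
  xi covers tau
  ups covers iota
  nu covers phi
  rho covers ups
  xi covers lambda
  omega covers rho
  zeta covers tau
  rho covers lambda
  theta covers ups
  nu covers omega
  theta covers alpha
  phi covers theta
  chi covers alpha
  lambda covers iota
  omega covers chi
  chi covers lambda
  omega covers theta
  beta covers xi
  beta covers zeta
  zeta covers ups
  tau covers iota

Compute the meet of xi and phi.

tau

Common lower bounds of {xi, phi}: iota, tau.
The greatest among these is tau.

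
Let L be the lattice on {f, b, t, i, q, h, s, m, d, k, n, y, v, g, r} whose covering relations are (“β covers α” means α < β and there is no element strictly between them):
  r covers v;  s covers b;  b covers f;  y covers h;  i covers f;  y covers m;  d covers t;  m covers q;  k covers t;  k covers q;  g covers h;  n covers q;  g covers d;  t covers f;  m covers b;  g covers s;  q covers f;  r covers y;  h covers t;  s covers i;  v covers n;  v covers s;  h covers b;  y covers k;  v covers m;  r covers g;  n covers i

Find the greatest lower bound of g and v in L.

s

Common lower bounds of {g, v}: b, f, i, s.
The greatest among these is s.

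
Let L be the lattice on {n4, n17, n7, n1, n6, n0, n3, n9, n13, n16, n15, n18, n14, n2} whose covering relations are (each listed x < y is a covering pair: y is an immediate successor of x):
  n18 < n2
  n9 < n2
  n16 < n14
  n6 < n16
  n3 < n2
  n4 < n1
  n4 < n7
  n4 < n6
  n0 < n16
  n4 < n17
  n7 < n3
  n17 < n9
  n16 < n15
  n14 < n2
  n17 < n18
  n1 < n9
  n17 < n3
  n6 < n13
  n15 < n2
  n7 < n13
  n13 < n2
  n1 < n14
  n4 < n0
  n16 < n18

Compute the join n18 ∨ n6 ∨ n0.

Common upper bounds of {n18, n6, n0}: n18, n2.
The least among these is n18.

n18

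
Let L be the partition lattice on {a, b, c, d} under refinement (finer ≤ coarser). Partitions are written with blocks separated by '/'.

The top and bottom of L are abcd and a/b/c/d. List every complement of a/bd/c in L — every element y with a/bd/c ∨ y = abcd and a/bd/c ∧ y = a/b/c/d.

Need y with a/bd/c ∨ y = abcd and a/bd/c ∧ y = a/b/c/d.
Checking each element gives: ab/cd, abc/d, acd/b, ad/bc.

ab/cd, abc/d, acd/b, ad/bc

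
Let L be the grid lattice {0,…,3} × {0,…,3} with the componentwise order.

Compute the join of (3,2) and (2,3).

Common upper bounds of {(3,2), (2,3)}: (3,3).
The least among these is (3,3).

(3,3)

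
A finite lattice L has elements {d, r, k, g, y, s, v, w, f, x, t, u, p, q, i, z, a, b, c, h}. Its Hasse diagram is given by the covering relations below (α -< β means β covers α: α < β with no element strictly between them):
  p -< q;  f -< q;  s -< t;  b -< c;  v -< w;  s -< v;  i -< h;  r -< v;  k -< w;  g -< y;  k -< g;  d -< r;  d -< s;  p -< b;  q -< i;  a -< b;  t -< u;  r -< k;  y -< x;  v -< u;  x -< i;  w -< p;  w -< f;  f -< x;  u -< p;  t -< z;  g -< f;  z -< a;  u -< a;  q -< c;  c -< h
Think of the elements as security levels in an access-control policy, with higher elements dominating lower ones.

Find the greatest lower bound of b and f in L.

Common lower bounds of {b, f}: d, k, r, s, v, w.
The greatest among these is w.

w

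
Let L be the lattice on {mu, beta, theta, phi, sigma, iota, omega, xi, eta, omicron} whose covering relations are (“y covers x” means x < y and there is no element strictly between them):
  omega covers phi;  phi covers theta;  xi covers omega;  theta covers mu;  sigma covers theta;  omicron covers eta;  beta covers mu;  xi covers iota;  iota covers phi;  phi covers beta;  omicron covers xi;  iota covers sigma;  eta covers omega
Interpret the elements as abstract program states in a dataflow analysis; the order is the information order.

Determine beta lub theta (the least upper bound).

phi

Common upper bounds of {beta, theta}: eta, iota, omega, omicron, phi, xi.
The least among these is phi.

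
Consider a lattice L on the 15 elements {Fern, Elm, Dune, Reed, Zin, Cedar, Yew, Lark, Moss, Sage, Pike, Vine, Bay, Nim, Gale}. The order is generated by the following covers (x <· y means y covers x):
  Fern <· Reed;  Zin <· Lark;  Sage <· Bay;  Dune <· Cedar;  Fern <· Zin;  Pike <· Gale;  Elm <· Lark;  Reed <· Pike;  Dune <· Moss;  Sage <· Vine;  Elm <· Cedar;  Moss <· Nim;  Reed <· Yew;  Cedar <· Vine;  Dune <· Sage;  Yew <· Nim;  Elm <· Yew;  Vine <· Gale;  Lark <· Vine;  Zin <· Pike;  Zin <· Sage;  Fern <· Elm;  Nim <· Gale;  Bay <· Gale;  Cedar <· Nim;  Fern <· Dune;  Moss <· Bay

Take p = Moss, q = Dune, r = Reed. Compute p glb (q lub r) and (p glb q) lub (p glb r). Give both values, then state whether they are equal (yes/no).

q lub r = Nim, so p glb (q lub r) = Moss glb Nim = Moss.
p glb q = Dune and p glb r = Fern, so (p glb q) lub (p glb r) = Dune lub Fern = Dune.
Equal: no.

Moss; Dune; no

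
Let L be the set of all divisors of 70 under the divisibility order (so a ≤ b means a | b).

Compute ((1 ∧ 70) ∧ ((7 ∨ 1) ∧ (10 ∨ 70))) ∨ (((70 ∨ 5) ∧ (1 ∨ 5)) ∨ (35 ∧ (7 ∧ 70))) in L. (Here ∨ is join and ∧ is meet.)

1 ∧ 70 = 1
7 ∨ 1 = 7
10 ∨ 70 = 70
7 ∧ 70 = 7
1 ∧ 7 = 1
70 ∨ 5 = 70
1 ∨ 5 = 5
70 ∧ 5 = 5
7 ∧ 70 = 7
35 ∧ 7 = 7
5 ∨ 7 = 35
1 ∨ 35 = 35

35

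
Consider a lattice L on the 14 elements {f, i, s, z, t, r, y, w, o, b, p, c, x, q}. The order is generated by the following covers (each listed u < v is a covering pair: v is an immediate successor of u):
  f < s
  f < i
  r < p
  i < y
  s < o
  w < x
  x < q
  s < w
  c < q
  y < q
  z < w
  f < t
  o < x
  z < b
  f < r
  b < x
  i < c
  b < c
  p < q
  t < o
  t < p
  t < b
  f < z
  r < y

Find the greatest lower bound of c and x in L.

Common lower bounds of {c, x}: b, f, t, z.
The greatest among these is b.

b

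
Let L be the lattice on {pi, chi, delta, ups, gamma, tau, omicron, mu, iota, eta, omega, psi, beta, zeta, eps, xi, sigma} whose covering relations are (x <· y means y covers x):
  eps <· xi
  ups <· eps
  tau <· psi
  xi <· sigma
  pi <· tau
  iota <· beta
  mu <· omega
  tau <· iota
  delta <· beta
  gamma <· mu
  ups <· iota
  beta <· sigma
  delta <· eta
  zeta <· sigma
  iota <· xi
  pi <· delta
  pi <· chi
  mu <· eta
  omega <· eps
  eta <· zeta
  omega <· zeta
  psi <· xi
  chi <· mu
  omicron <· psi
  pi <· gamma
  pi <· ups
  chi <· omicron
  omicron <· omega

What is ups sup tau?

iota

Common upper bounds of {ups, tau}: beta, iota, sigma, xi.
The least among these is iota.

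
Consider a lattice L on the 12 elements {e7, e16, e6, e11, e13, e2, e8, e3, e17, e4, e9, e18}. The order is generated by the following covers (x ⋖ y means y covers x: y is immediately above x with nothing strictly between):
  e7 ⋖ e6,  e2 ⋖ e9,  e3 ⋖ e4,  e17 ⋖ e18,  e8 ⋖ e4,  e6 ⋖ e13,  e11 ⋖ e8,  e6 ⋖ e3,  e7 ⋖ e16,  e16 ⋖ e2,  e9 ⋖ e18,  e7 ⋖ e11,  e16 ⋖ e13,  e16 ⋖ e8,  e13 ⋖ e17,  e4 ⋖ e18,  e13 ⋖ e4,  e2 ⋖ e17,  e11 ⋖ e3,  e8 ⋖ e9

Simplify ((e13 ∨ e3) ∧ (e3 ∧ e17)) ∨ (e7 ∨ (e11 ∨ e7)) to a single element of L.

e13 ∨ e3 = e4
e3 ∧ e17 = e6
e4 ∧ e6 = e6
e11 ∨ e7 = e11
e7 ∨ e11 = e11
e6 ∨ e11 = e3

e3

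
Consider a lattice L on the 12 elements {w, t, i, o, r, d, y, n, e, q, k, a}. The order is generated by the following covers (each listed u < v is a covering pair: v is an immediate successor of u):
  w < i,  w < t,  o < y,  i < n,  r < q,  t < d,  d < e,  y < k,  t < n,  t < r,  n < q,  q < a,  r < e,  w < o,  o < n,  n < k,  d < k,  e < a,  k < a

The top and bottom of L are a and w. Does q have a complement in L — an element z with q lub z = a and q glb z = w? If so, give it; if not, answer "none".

none

For every candidate z, either q ∨ z ≠ a or q ∧ z ≠ w; no complement exists.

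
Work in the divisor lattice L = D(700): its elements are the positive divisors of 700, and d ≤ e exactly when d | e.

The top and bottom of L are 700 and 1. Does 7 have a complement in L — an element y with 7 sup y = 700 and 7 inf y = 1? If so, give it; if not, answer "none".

Need y with 7 ∨ y = 700 and 7 ∧ y = 1.
Checking each element gives: 100.

100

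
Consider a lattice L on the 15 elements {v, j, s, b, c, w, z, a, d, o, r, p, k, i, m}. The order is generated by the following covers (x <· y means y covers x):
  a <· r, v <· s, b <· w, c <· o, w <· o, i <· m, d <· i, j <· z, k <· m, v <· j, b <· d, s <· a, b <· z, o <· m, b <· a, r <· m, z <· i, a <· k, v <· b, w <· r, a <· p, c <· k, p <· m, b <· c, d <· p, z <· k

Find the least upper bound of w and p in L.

m

Common upper bounds of {w, p}: m.
The least among these is m.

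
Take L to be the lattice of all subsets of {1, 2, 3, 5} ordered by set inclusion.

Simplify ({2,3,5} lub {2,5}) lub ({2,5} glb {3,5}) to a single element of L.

{2,3,5} ∨ {2,5} = {2,3,5}
{2,5} ∧ {3,5} = {5}
{2,3,5} ∨ {5} = {2,3,5}

{2,3,5}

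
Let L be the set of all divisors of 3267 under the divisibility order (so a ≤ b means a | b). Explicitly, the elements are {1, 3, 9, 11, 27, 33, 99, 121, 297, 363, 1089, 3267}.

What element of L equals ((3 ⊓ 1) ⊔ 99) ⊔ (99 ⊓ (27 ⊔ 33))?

3 ∧ 1 = 1
1 ∨ 99 = 99
27 ∨ 33 = 297
99 ∧ 297 = 99
99 ∨ 99 = 99

99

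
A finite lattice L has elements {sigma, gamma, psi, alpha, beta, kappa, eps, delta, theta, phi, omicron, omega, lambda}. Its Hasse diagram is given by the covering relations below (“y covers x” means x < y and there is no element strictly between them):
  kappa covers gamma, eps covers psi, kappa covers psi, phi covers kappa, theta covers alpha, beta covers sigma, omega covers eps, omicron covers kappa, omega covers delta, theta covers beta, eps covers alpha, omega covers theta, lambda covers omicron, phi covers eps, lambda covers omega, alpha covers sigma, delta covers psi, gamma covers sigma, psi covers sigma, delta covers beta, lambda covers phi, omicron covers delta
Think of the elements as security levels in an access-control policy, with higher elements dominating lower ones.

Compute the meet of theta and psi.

Common lower bounds of {theta, psi}: sigma.
The greatest among these is sigma.

sigma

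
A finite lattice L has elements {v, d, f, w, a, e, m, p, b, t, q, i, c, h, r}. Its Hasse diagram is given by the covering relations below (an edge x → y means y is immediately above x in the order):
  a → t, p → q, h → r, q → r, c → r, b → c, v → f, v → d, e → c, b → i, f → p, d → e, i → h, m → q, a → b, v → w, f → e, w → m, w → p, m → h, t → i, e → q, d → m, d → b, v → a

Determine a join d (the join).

Common upper bounds of {a, d}: b, c, h, i, r.
The least among these is b.

b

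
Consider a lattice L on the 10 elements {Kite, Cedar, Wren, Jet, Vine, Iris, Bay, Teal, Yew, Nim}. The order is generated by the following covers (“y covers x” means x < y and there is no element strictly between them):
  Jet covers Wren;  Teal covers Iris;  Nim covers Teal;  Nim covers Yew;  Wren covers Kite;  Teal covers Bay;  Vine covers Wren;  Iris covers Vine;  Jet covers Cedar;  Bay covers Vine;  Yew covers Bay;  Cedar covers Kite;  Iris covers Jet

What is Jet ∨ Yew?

Nim

Common upper bounds of {Jet, Yew}: Nim.
The least among these is Nim.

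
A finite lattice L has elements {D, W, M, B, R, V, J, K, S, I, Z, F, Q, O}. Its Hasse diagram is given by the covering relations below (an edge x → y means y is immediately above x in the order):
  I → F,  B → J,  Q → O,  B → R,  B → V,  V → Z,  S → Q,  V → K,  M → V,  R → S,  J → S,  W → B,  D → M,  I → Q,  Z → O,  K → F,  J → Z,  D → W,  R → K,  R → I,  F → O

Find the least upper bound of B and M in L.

V

Common upper bounds of {B, M}: F, K, O, V, Z.
The least among these is V.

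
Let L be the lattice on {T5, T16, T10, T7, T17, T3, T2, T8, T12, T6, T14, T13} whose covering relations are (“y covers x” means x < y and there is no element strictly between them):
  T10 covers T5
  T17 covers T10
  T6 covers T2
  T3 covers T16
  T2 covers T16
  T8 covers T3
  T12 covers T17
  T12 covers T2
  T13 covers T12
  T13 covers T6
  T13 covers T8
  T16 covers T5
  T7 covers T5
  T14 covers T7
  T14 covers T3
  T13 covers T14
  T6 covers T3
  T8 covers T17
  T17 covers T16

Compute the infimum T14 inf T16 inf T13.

T16

Common lower bounds of {T14, T16, T13}: T16, T5.
The greatest among these is T16.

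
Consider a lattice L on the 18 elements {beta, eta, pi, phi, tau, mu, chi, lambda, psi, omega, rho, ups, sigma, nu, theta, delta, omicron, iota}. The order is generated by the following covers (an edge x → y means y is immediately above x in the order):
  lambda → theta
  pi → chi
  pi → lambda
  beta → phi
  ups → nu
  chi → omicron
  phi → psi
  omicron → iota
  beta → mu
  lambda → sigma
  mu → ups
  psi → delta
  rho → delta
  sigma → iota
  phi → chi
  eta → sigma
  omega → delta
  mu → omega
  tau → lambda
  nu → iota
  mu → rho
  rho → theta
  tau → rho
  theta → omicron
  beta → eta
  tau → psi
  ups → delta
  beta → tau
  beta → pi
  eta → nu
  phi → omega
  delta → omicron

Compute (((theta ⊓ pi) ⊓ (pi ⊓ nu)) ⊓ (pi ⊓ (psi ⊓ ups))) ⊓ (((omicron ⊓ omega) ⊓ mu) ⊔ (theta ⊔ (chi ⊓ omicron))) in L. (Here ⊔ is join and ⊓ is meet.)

theta ∧ pi = pi
pi ∧ nu = beta
pi ∧ beta = beta
psi ∧ ups = beta
pi ∧ beta = beta
beta ∧ beta = beta
omicron ∧ omega = omega
omega ∧ mu = mu
chi ∧ omicron = chi
theta ∨ chi = omicron
mu ∨ omicron = omicron
beta ∧ omicron = beta

beta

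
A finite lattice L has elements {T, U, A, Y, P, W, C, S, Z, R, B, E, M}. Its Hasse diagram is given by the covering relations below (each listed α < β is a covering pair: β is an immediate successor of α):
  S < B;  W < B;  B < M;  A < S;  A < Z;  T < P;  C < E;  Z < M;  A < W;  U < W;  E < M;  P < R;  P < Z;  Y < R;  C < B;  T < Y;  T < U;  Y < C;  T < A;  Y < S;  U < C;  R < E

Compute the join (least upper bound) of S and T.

S

Common upper bounds of {S, T}: B, M, S.
The least among these is S.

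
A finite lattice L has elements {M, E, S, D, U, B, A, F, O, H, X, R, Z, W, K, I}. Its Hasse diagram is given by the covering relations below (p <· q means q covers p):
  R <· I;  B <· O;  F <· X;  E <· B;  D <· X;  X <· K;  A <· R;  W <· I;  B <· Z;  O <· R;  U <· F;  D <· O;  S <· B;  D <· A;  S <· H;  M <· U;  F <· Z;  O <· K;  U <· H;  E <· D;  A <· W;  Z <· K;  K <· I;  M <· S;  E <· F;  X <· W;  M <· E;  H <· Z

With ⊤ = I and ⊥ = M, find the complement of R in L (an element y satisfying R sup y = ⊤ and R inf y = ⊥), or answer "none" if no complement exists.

Need y with R ∨ y = I and R ∧ y = M.
Checking each element gives: U.

U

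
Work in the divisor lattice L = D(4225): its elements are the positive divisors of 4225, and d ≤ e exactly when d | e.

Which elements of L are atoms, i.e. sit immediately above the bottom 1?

The atoms are exactly the elements that cover 1: 13, 5.

13, 5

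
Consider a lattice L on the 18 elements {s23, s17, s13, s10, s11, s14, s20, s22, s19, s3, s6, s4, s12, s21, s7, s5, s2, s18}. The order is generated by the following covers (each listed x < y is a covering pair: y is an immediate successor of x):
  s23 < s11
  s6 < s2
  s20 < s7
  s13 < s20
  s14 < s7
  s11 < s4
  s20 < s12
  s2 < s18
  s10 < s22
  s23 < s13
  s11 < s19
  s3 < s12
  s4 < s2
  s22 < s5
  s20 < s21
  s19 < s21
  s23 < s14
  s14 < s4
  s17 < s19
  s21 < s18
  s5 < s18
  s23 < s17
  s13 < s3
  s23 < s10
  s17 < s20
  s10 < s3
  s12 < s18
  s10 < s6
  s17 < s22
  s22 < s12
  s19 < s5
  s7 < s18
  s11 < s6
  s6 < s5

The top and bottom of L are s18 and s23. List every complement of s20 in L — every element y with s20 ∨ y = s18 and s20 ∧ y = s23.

s2, s4, s6

Need y with s20 ∨ y = s18 and s20 ∧ y = s23.
Checking each element gives: s2, s4, s6.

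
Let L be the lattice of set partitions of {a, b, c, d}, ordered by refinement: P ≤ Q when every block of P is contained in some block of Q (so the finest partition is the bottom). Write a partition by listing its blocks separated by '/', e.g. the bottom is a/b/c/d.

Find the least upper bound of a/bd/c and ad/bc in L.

abcd

Common upper bounds of {a/bd/c, ad/bc}: abcd.
The least among these is abcd.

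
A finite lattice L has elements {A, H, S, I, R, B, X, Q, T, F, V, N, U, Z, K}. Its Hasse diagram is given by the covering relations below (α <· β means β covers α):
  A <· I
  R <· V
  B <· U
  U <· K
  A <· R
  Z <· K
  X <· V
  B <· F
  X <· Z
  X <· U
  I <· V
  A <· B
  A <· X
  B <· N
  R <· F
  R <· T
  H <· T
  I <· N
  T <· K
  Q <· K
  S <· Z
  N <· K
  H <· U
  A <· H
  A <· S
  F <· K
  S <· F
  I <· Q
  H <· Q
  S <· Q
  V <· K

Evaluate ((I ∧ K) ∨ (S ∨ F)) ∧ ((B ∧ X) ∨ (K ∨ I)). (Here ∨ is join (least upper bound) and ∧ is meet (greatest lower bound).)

I ∧ K = I
S ∨ F = F
I ∨ F = K
B ∧ X = A
K ∨ I = K
A ∨ K = K
K ∧ K = K

K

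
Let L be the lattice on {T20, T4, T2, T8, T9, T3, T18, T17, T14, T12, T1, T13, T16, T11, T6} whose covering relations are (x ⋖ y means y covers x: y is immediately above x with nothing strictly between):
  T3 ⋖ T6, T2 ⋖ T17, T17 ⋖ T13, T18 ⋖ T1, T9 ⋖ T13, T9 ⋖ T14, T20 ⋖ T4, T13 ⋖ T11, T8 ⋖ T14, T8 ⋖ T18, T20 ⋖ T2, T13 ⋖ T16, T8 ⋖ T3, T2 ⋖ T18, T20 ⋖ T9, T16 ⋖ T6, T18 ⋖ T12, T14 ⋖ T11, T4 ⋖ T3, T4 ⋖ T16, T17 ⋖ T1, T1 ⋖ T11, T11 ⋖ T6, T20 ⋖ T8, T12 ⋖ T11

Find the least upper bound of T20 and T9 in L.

T9

Common upper bounds of {T20, T9}: T11, T13, T14, T16, T6, T9.
The least among these is T9.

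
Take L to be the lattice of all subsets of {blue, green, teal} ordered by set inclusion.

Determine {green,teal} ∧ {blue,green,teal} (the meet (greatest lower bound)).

{green,teal}

Under ⊆, meet is intersection: {green,teal} ∩ {blue,green,teal} = {green,teal}.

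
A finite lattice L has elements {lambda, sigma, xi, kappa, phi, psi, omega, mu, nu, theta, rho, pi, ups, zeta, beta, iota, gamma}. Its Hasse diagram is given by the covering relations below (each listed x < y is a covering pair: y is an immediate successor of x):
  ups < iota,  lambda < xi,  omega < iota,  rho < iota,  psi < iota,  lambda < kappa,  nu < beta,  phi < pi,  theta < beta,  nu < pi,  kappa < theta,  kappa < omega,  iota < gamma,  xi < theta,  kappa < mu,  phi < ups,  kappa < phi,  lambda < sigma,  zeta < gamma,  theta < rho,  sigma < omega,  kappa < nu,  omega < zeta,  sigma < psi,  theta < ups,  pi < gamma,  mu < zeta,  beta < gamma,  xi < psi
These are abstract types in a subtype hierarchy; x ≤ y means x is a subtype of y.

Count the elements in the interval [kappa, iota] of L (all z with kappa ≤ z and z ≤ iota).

7

The interval [kappa, iota] = {iota, kappa, omega, phi, rho, theta, ups}, which has 7 elements.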